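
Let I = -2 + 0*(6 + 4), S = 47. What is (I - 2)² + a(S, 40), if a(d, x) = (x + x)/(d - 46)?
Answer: 96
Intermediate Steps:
a(d, x) = 2*x/(-46 + d) (a(d, x) = (2*x)/(-46 + d) = 2*x/(-46 + d))
I = -2 (I = -2 + 0*10 = -2 + 0 = -2)
(I - 2)² + a(S, 40) = (-2 - 2)² + 2*40/(-46 + 47) = (-4)² + 2*40/1 = 16 + 2*40*1 = 16 + 80 = 96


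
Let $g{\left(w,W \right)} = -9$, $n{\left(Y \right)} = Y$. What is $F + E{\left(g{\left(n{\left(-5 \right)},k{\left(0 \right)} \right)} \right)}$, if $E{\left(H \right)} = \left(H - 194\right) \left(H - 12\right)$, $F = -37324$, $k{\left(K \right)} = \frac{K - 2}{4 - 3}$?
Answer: $-33061$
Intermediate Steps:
$k{\left(K \right)} = -2 + K$ ($k{\left(K \right)} = \frac{-2 + K}{1} = \left(-2 + K\right) 1 = -2 + K$)
$E{\left(H \right)} = \left(-194 + H\right) \left(-12 + H\right)$
$F + E{\left(g{\left(n{\left(-5 \right)},k{\left(0 \right)} \right)} \right)} = -37324 + \left(2328 + \left(-9\right)^{2} - -1854\right) = -37324 + \left(2328 + 81 + 1854\right) = -37324 + 4263 = -33061$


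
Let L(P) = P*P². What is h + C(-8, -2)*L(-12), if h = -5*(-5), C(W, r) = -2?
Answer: 3481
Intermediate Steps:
h = 25
L(P) = P³
h + C(-8, -2)*L(-12) = 25 - 2*(-12)³ = 25 - 2*(-1728) = 25 + 3456 = 3481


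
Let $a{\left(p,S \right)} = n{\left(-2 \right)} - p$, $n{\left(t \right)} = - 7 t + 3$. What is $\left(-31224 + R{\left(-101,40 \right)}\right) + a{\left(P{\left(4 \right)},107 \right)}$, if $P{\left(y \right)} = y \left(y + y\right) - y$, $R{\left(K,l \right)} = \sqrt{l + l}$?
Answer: $-31235 + 4 \sqrt{5} \approx -31226.0$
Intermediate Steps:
$n{\left(t \right)} = 3 - 7 t$
$R{\left(K,l \right)} = \sqrt{2} \sqrt{l}$ ($R{\left(K,l \right)} = \sqrt{2 l} = \sqrt{2} \sqrt{l}$)
$P{\left(y \right)} = - y + 2 y^{2}$ ($P{\left(y \right)} = y 2 y - y = 2 y^{2} - y = - y + 2 y^{2}$)
$a{\left(p,S \right)} = 17 - p$ ($a{\left(p,S \right)} = \left(3 - -14\right) - p = \left(3 + 14\right) - p = 17 - p$)
$\left(-31224 + R{\left(-101,40 \right)}\right) + a{\left(P{\left(4 \right)},107 \right)} = \left(-31224 + \sqrt{2} \sqrt{40}\right) + \left(17 - 4 \left(-1 + 2 \cdot 4\right)\right) = \left(-31224 + \sqrt{2} \cdot 2 \sqrt{10}\right) + \left(17 - 4 \left(-1 + 8\right)\right) = \left(-31224 + 4 \sqrt{5}\right) + \left(17 - 4 \cdot 7\right) = \left(-31224 + 4 \sqrt{5}\right) + \left(17 - 28\right) = \left(-31224 + 4 \sqrt{5}\right) - 11 = -31235 + 4 \sqrt{5}$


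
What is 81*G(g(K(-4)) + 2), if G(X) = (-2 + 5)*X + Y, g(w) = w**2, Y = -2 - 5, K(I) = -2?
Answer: 891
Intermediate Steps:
Y = -7
G(X) = -7 + 3*X (G(X) = (-2 + 5)*X - 7 = 3*X - 7 = -7 + 3*X)
81*G(g(K(-4)) + 2) = 81*(-7 + 3*((-2)**2 + 2)) = 81*(-7 + 3*(4 + 2)) = 81*(-7 + 3*6) = 81*(-7 + 18) = 81*11 = 891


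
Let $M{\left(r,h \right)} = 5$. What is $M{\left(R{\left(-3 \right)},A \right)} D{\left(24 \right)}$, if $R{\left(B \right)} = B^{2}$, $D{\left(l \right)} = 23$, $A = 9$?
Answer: $115$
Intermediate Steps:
$M{\left(R{\left(-3 \right)},A \right)} D{\left(24 \right)} = 5 \cdot 23 = 115$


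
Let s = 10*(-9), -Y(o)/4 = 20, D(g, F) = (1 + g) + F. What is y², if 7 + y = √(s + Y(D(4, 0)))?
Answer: (7 - I*√170)² ≈ -121.0 - 182.54*I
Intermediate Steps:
D(g, F) = 1 + F + g
Y(o) = -80 (Y(o) = -4*20 = -80)
s = -90
y = -7 + I*√170 (y = -7 + √(-90 - 80) = -7 + √(-170) = -7 + I*√170 ≈ -7.0 + 13.038*I)
y² = (-7 + I*√170)²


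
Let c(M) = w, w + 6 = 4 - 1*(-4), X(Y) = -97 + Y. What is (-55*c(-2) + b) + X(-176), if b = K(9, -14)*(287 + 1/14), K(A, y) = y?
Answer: -4402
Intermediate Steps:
w = 2 (w = -6 + (4 - 1*(-4)) = -6 + (4 + 4) = -6 + 8 = 2)
c(M) = 2
b = -4019 (b = -14*(287 + 1/14) = -14*4019/14 = -4019)
(-55*c(-2) + b) + X(-176) = (-55*2 - 4019) + (-97 - 176) = (-110 - 4019) - 273 = -4129 - 273 = -4402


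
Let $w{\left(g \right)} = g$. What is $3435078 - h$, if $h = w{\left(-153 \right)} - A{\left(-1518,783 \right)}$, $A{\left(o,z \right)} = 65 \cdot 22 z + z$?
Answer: $4555704$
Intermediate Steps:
$A{\left(o,z \right)} = 1431 z$ ($A{\left(o,z \right)} = 1430 z + z = 1431 z$)
$h = -1120626$ ($h = -153 - 1431 \cdot 783 = -153 - 1120473 = -1120626$)
$3435078 - h = 3435078 - -1120626 = 3435078 + 1120626 = 4555704$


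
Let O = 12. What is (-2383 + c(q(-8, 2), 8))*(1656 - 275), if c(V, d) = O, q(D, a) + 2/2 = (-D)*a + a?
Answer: -3274351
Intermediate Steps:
q(D, a) = -1 + a - D*a (q(D, a) = -1 + ((-D)*a + a) = -1 + (-D*a + a) = -1 + (a - D*a) = -1 + a - D*a)
c(V, d) = 12
(-2383 + c(q(-8, 2), 8))*(1656 - 275) = (-2383 + 12)*(1656 - 275) = -2371*1381 = -3274351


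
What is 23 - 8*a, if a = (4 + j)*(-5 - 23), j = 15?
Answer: 4279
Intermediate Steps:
a = -532 (a = (4 + 15)*(-5 - 23) = 19*(-28) = -532)
23 - 8*a = 23 - 8*(-532) = 23 + 4256 = 4279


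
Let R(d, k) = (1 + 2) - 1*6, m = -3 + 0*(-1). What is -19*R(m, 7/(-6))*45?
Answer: 2565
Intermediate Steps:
m = -3 (m = -3 + 0 = -3)
R(d, k) = -3 (R(d, k) = 3 - 6 = -3)
-19*R(m, 7/(-6))*45 = -19*(-3)*45 = 57*45 = 2565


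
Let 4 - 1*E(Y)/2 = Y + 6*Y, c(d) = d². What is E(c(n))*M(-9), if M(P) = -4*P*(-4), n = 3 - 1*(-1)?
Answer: 31104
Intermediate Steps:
n = 4 (n = 3 + 1 = 4)
E(Y) = 8 - 14*Y (E(Y) = 8 - 2*(Y + 6*Y) = 8 - 14*Y)
M(P) = 16*P
E(c(n))*M(-9) = (8 - 14*4²)*(16*(-9)) = (8 - 14*16)*(-144) = (8 - 224)*(-144) = -216*(-144) = 31104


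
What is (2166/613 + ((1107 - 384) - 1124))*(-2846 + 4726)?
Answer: -458056360/613 ≈ -7.4724e+5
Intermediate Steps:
(2166/613 + ((1107 - 384) - 1124))*(-2846 + 4726) = (2166*(1/613) + (723 - 1124))*1880 = (2166/613 - 401)*1880 = -243647/613*1880 = -458056360/613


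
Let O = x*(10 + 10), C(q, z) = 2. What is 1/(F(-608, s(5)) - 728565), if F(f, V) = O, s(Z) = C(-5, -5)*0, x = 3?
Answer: -1/728505 ≈ -1.3727e-6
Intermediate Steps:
s(Z) = 0 (s(Z) = 2*0 = 0)
O = 60 (O = 3*(10 + 10) = 3*20 = 60)
F(f, V) = 60
1/(F(-608, s(5)) - 728565) = 1/(60 - 728565) = 1/(-728505) = -1/728505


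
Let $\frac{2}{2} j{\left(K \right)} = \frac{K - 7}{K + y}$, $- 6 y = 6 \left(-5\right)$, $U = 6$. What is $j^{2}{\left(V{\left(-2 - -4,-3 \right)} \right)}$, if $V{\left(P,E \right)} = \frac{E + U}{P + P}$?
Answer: $\frac{625}{529} \approx 1.1815$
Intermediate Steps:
$y = 5$ ($y = - \frac{6 \left(-5\right)}{6} = \left(- \frac{1}{6}\right) \left(-30\right) = 5$)
$V{\left(P,E \right)} = \frac{6 + E}{2 P}$ ($V{\left(P,E \right)} = \frac{E + 6}{P + P} = \frac{6 + E}{2 P}$)
$j{\left(K \right)} = \frac{-7 + K}{5 + K}$ ($j{\left(K \right)} = \frac{K - 7}{K + 5} = \frac{-7 + K}{5 + K}$)
$j^{2}{\left(V{\left(-2 - -4,-3 \right)} \right)} = \left(\frac{-7 + \frac{6 - 3}{2 \left(-2 - -4\right)}}{5 + \frac{6 - 3}{2 \left(-2 - -4\right)}}\right)^{2} = \left(\frac{-7 + \frac{1}{2} \frac{1}{-2 + 4} \cdot 3}{5 + \frac{1}{2} \frac{1}{-2 + 4} \cdot 3}\right)^{2} = \left(\frac{-7 + \frac{1}{2} \cdot \frac{1}{2} \cdot 3}{5 + \frac{1}{2} \cdot \frac{1}{2} \cdot 3}\right)^{2} = \left(\frac{-7 + \frac{3}{4}}{5 + \frac{3}{4}}\right)^{2} = \left(\frac{1}{\frac{23}{4}} \left(- \frac{25}{4}\right)\right)^{2} = \left(\frac{4}{23} \left(- \frac{25}{4}\right)\right)^{2} = \left(- \frac{25}{23}\right)^{2} = \frac{625}{529}$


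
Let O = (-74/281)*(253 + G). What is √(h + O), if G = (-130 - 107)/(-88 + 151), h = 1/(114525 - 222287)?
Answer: I*√26541312788066192466/635903562 ≈ 8.1016*I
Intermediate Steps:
h = -1/107762 (h = 1/(-107762) = -1/107762 ≈ -9.2797e-6)
G = -79/21 (G = -237/63 = -237*1/63 = -79/21 ≈ -3.7619)
O = -387316/5901 (O = (-74/281)*(253 - 79/21) = -74*1/281*(5234/21) = -74/281*5234/21 = -387316/5901 ≈ -65.636)
√(h + O) = √(-1/107762 - 387316/5901) = √(-41737952693/635903562) = I*√26541312788066192466/635903562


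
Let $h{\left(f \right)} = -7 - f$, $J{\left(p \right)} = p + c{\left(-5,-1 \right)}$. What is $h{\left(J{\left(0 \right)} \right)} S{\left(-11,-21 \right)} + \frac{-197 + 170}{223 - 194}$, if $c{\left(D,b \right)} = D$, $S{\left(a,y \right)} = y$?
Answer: $\frac{1191}{29} \approx 41.069$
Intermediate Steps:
$J{\left(p \right)} = -5 + p$ ($J{\left(p \right)} = p - 5 = -5 + p$)
$h{\left(J{\left(0 \right)} \right)} S{\left(-11,-21 \right)} + \frac{-197 + 170}{223 - 194} = \left(-7 - \left(-5 + 0\right)\right) \left(-21\right) + \frac{-197 + 170}{223 - 194} = \left(-7 - -5\right) \left(-21\right) - \frac{27}{29} = \left(-7 + 5\right) \left(-21\right) - \frac{27}{29} = \left(-2\right) \left(-21\right) - \frac{27}{29} = 42 - \frac{27}{29} = \frac{1191}{29}$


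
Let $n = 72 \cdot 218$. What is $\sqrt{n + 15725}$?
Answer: $\sqrt{31421} \approx 177.26$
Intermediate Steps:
$n = 15696$
$\sqrt{n + 15725} = \sqrt{15696 + 15725} = \sqrt{31421}$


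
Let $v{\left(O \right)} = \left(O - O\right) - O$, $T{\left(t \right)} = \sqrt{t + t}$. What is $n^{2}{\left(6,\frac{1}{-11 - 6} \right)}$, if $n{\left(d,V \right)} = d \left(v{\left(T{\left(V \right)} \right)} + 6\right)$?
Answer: $\frac{21960}{17} - \frac{432 i \sqrt{34}}{17} \approx 1291.8 - 148.17 i$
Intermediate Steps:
$T{\left(t \right)} = \sqrt{2} \sqrt{t}$ ($T{\left(t \right)} = \sqrt{2 t} = \sqrt{2} \sqrt{t}$)
$v{\left(O \right)} = - O$ ($v{\left(O \right)} = 0 - O = - O$)
$n{\left(d,V \right)} = d \left(6 - \sqrt{2} \sqrt{V}\right)$ ($n{\left(d,V \right)} = d \left(- \sqrt{2} \sqrt{V} + 6\right) = d \left(6 - \sqrt{2} \sqrt{V}\right)$)
$n^{2}{\left(6,\frac{1}{-11 - 6} \right)} = \left(6 \left(6 - \sqrt{2} \sqrt{\frac{1}{-11 - 6}}\right)\right)^{2} = \left(6 \left(6 - \sqrt{2} \sqrt{\frac{1}{-17}}\right)\right)^{2} = \left(6 \left(6 - \sqrt{2} \sqrt{- \frac{1}{17}}\right)\right)^{2} = \left(6 \left(6 - \sqrt{2} \frac{i \sqrt{17}}{17}\right)\right)^{2} = \left(6 \left(6 - \frac{i \sqrt{34}}{17}\right)\right)^{2} = \left(36 - \frac{6 i \sqrt{34}}{17}\right)^{2}$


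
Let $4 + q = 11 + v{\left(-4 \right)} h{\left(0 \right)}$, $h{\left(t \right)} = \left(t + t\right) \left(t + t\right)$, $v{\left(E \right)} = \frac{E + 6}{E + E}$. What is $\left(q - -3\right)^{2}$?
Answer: $100$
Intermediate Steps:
$v{\left(E \right)} = \frac{6 + E}{2 E}$
$h{\left(t \right)} = 4 t^{2}$ ($h{\left(t \right)} = 2 t 2 t = 4 t^{2}$)
$q = 7$ ($q = -4 + \left(11 + \frac{6 - 4}{2 \left(-4\right)} 4 \cdot 0^{2}\right) = -4 + \left(11 + \frac{1}{2} \left(- \frac{1}{4}\right) 2 \cdot 4 \cdot 0\right) = -4 + \left(11 - 0\right) = -4 + \left(11 + 0\right) = -4 + 11 = 7$)
$\left(q - -3\right)^{2} = \left(7 - -3\right)^{2} = \left(7 + \left(-128 + 131\right)\right)^{2} = \left(7 + 3\right)^{2} = 10^{2} = 100$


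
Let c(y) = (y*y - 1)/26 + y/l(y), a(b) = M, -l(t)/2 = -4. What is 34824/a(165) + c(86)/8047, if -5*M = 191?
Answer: -72856537621/79922804 ≈ -911.59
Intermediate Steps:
l(t) = 8 (l(t) = -2*(-4) = 8)
M = -191/5 (M = -1/5*191 = -191/5 ≈ -38.200)
a(b) = -191/5
c(y) = -1/26 + y/8 + y**2/26 (c(y) = (y*y - 1)/26 + y/8 = (y**2 - 1)*(1/26) + y*(1/8) = (-1 + y**2)*(1/26) + y/8 = (-1/26 + y**2/26) + y/8 = -1/26 + y/8 + y**2/26)
34824/a(165) + c(86)/8047 = 34824/(-191/5) + (-1/26 + (1/8)*86 + (1/26)*86**2)/8047 = 34824*(-5/191) + (-1/26 + 43/4 + (1/26)*7396)*(1/8047) = -174120/191 + (-1/26 + 43/4 + 3698/13)*(1/8047) = -174120/191 + (15349/52)*(1/8047) = -174120/191 + 15349/418444 = -72856537621/79922804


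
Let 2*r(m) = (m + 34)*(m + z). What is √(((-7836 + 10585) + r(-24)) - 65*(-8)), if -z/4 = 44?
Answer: √2269 ≈ 47.634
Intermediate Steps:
z = -176 (z = -4*44 = -176)
r(m) = (-176 + m)*(34 + m)/2 (r(m) = ((m + 34)*(m - 176))/2 = ((34 + m)*(-176 + m))/2 = ((-176 + m)*(34 + m))/2 = (-176 + m)*(34 + m)/2)
√(((-7836 + 10585) + r(-24)) - 65*(-8)) = √(((-7836 + 10585) + (-2992 + (½)*(-24)² - 71*(-24))) - 65*(-8)) = √((2749 + (-2992 + (½)*576 + 1704)) + 520) = √((2749 + (-2992 + 288 + 1704)) + 520) = √((2749 - 1000) + 520) = √(1749 + 520) = √2269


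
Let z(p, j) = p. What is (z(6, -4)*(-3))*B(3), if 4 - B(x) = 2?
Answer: -36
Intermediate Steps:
B(x) = 2 (B(x) = 4 - 1*2 = 4 - 2 = 2)
(z(6, -4)*(-3))*B(3) = (6*(-3))*2 = -18*2 = -36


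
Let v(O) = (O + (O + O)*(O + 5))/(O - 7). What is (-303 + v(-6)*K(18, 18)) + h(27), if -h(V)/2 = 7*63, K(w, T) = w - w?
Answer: -1185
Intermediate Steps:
v(O) = (O + 2*O*(5 + O))/(-7 + O) (v(O) = (O + (2*O)*(5 + O))/(-7 + O) = (O + 2*O*(5 + O))/(-7 + O))
K(w, T) = 0
h(V) = -882 (h(V) = -14*63 = -2*441 = -882)
(-303 + v(-6)*K(18, 18)) + h(27) = (-303 - 6*(11 + 2*(-6))/(-7 - 6)*0) - 882 = (-303 - 6*(11 - 12)/(-13)*0) - 882 = (-303 - 6*(-1/13)*(-1)*0) - 882 = (-303 - 6/13*0) - 882 = (-303 + 0) - 882 = -303 - 882 = -1185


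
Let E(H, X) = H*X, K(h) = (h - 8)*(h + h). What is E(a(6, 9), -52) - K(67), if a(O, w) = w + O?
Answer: -8686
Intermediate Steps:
K(h) = 2*h*(-8 + h) (K(h) = (-8 + h)*(2*h) = 2*h*(-8 + h))
a(O, w) = O + w
E(a(6, 9), -52) - K(67) = (6 + 9)*(-52) - 2*67*(-8 + 67) = 15*(-52) - 2*67*59 = -780 - 1*7906 = -780 - 7906 = -8686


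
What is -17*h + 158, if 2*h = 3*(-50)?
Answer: 1433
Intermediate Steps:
h = -75 (h = (3*(-50))/2 = (½)*(-150) = -75)
-17*h + 158 = -17*(-75) + 158 = 1275 + 158 = 1433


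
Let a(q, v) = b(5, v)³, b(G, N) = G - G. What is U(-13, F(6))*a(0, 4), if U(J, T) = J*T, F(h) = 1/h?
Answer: 0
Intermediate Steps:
b(G, N) = 0
a(q, v) = 0 (a(q, v) = 0³ = 0)
U(-13, F(6))*a(0, 4) = -13/6*0 = 0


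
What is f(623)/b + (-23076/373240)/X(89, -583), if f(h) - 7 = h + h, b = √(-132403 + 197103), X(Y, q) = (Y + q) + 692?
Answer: -641/2052820 + 1253*√647/6470 ≈ 4.9257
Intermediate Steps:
X(Y, q) = 692 + Y + q
b = 10*√647 (b = √64700 = 10*√647 ≈ 254.36)
f(h) = 7 + 2*h (f(h) = 7 + (h + h) = 7 + 2*h)
f(623)/b + (-23076/373240)/X(89, -583) = (7 + 2*623)/((10*√647)) + (-23076/373240)/(692 + 89 - 583) = (7 + 1246)*(√647/6470) - 23076*1/373240/198 = 1253*(√647/6470) - 5769/93310*1/198 = 1253*√647/6470 - 641/2052820 = -641/2052820 + 1253*√647/6470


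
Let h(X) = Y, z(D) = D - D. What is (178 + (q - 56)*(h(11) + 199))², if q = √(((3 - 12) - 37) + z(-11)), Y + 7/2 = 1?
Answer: 230852225/2 - 4254618*I*√46 ≈ 1.1543e+8 - 2.8856e+7*I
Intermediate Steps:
z(D) = 0
Y = -5/2 (Y = -7/2 + 1 = -5/2 ≈ -2.5000)
h(X) = -5/2
q = I*√46 (q = √(((3 - 12) - 37) + 0) = √((-9 - 37) + 0) = √(-46 + 0) = √(-46) = I*√46 ≈ 6.7823*I)
(178 + (q - 56)*(h(11) + 199))² = (178 + (I*√46 - 56)*(-5/2 + 199))² = (178 + (-56 + I*√46)*(393/2))² = (178 + (-11004 + 393*I*√46/2))² = (-10826 + 393*I*√46/2)²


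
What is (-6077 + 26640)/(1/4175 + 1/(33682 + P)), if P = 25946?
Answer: 5119095104700/63803 ≈ 8.0233e+7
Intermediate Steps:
(-6077 + 26640)/(1/4175 + 1/(33682 + P)) = (-6077 + 26640)/(1/4175 + 1/(33682 + 25946)) = 20563/(1/4175 + 1/59628) = 20563/(63803/248946900) = 20563*(248946900/63803) = 5119095104700/63803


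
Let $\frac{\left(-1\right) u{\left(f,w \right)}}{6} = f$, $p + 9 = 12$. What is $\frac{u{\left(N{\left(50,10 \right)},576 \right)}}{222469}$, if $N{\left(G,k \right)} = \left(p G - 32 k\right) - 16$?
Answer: $\frac{1116}{222469} \approx 0.0050164$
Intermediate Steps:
$p = 3$ ($p = -9 + 12 = 3$)
$N{\left(G,k \right)} = -16 - 32 k + 3 G$ ($N{\left(G,k \right)} = \left(3 G - 32 k\right) - 16 = \left(- 32 k + 3 G\right) - 16 = -16 - 32 k + 3 G$)
$u{\left(f,w \right)} = - 6 f$
$\frac{u{\left(N{\left(50,10 \right)},576 \right)}}{222469} = \frac{\left(-6\right) \left(-16 - 320 + 3 \cdot 50\right)}{222469} = - 6 \left(-16 - 320 + 150\right) \frac{1}{222469} = \left(-6\right) \left(-186\right) \frac{1}{222469} = 1116 \cdot \frac{1}{222469} = \frac{1116}{222469}$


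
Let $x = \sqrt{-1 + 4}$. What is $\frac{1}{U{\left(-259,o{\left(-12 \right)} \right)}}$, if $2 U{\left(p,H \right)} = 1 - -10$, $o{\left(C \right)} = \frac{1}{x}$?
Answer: $\frac{2}{11} \approx 0.18182$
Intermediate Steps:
$x = \sqrt{3} \approx 1.732$
$o{\left(C \right)} = \frac{\sqrt{3}}{3}$ ($o{\left(C \right)} = \frac{1}{\sqrt{3}} = \frac{\sqrt{3}}{3}$)
$U{\left(p,H \right)} = \frac{11}{2}$ ($U{\left(p,H \right)} = \frac{1 - -10}{2} = \frac{1 + 10}{2} = \frac{1}{2} \cdot 11 = \frac{11}{2}$)
$\frac{1}{U{\left(-259,o{\left(-12 \right)} \right)}} = \frac{1}{\frac{11}{2}} = \frac{2}{11}$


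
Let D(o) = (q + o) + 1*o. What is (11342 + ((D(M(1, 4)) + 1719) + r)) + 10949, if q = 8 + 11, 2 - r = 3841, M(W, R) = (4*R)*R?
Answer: 20318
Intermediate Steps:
M(W, R) = 4*R**2
r = -3839 (r = 2 - 1*3841 = 2 - 3841 = -3839)
q = 19
D(o) = 19 + 2*o (D(o) = (19 + o) + 1*o = (19 + o) + o = 19 + 2*o)
(11342 + ((D(M(1, 4)) + 1719) + r)) + 10949 = (11342 + (((19 + 2*(4*4**2)) + 1719) - 3839)) + 10949 = (11342 + (((19 + 2*(4*16)) + 1719) - 3839)) + 10949 = (11342 + (((19 + 2*64) + 1719) - 3839)) + 10949 = (11342 + (((19 + 128) + 1719) - 3839)) + 10949 = (11342 + ((147 + 1719) - 3839)) + 10949 = (11342 + (1866 - 3839)) + 10949 = (11342 - 1973) + 10949 = 9369 + 10949 = 20318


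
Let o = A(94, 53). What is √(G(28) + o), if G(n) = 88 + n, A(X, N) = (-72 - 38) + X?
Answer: 10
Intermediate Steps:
A(X, N) = -110 + X
o = -16 (o = -110 + 94 = -16)
√(G(28) + o) = √((88 + 28) - 16) = √(116 - 16) = √100 = 10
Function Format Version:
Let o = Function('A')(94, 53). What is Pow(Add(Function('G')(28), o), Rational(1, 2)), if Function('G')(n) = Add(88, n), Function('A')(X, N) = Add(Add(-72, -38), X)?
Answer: 10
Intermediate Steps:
Function('A')(X, N) = Add(-110, X)
o = -16 (o = Add(-110, 94) = -16)
Pow(Add(Function('G')(28), o), Rational(1, 2)) = Pow(Add(Add(88, 28), -16), Rational(1, 2)) = Pow(Add(116, -16), Rational(1, 2)) = Pow(100, Rational(1, 2)) = 10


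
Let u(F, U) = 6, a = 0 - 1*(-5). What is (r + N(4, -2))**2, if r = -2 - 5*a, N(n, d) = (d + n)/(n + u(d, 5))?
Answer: 17956/25 ≈ 718.24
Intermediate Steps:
a = 5 (a = 0 + 5 = 5)
N(n, d) = (d + n)/(6 + n) (N(n, d) = (d + n)/(n + 6) = (d + n)/(6 + n))
r = -27 (r = -2 - 5*5 = -2 - 25 = -27)
(r + N(4, -2))**2 = (-27 + (-2 + 4)/(6 + 4))**2 = (-27 + 2/10)**2 = (-27 + (1/10)*2)**2 = (-27 + 1/5)**2 = (-134/5)**2 = 17956/25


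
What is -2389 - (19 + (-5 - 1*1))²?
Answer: -2558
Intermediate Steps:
-2389 - (19 + (-5 - 1*1))² = -2389 - (19 + (-5 - 1))² = -2389 - (19 - 6)² = -2389 - 1*13² = -2389 - 1*169 = -2389 - 169 = -2558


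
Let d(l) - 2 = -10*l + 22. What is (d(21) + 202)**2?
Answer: 256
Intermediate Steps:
d(l) = 24 - 10*l (d(l) = 2 + (-10*l + 22) = 2 + (22 - 10*l) = 24 - 10*l)
(d(21) + 202)**2 = ((24 - 10*21) + 202)**2 = ((24 - 210) + 202)**2 = (-186 + 202)**2 = 16**2 = 256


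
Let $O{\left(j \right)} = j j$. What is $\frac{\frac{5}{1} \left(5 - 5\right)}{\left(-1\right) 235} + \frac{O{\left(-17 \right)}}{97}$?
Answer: $\frac{289}{97} \approx 2.9794$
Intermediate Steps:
$O{\left(j \right)} = j^{2}$
$\frac{\frac{5}{1} \left(5 - 5\right)}{\left(-1\right) 235} + \frac{O{\left(-17 \right)}}{97} = \frac{\frac{5}{1} \left(5 - 5\right)}{\left(-1\right) 235} + \frac{\left(-17\right)^{2}}{97} = \frac{5 \cdot 1 \cdot 0}{-235} + 289 \cdot \frac{1}{97} = 5 \cdot 0 \left(- \frac{1}{235}\right) + \frac{289}{97} = 0 \left(- \frac{1}{235}\right) + \frac{289}{97} = 0 + \frac{289}{97} = \frac{289}{97}$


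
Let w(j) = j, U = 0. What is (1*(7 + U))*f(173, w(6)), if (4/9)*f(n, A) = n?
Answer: 10899/4 ≈ 2724.8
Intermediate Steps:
f(n, A) = 9*n/4
(1*(7 + U))*f(173, w(6)) = (1*(7 + 0))*((9/4)*173) = (1*7)*(1557/4) = 7*(1557/4) = 10899/4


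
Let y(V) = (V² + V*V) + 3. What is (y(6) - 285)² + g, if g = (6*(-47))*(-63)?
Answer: 61866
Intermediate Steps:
y(V) = 3 + 2*V² (y(V) = (V² + V²) + 3 = 2*V² + 3 = 3 + 2*V²)
g = 17766 (g = -282*(-63) = 17766)
(y(6) - 285)² + g = ((3 + 2*6²) - 285)² + 17766 = ((3 + 2*36) - 285)² + 17766 = ((3 + 72) - 285)² + 17766 = (75 - 285)² + 17766 = (-210)² + 17766 = 44100 + 17766 = 61866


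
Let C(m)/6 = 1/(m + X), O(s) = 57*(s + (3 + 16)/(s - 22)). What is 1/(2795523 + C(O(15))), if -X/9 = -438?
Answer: 5416/15140552575 ≈ 3.5771e-7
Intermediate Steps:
X = 3942 (X = -9*(-438) = 3942)
O(s) = 57*s + 1083/(-22 + s) (O(s) = 57*(s + 19/(-22 + s)) = 57*s + 1083/(-22 + s))
C(m) = 6/(3942 + m) (C(m) = 6/(m + 3942) = 6/(3942 + m))
1/(2795523 + C(O(15))) = 1/(2795523 + 6/(3942 + 57*(19 + 15**2 - 22*15)/(-22 + 15))) = 1/(2795523 + 6/(3942 + 57*(19 + 225 - 330)/(-7))) = 1/(2795523 + 6/(3942 + 57*(-1/7)*(-86))) = 1/(2795523 + 6/(3942 + 4902/7)) = 1/(2795523 + 6/(32496/7)) = 1/(2795523 + 6*(7/32496)) = 1/(2795523 + 7/5416) = 1/(15140552575/5416) = 5416/15140552575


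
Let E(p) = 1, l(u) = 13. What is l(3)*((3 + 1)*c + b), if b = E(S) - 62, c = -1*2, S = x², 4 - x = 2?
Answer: -897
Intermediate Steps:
x = 2 (x = 4 - 1*2 = 4 - 2 = 2)
S = 4 (S = 2² = 4)
c = -2
b = -61 (b = 1 - 62 = -61)
l(3)*((3 + 1)*c + b) = 13*((3 + 1)*(-2) - 61) = 13*(4*(-2) - 61) = 13*(-8 - 61) = 13*(-69) = -897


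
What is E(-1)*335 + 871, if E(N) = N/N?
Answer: 1206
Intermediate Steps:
E(N) = 1
E(-1)*335 + 871 = 1*335 + 871 = 335 + 871 = 1206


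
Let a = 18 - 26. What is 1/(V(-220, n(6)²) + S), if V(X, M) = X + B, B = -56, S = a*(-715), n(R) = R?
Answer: 1/5444 ≈ 0.00018369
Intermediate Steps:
a = -8
S = 5720 (S = -8*(-715) = 5720)
V(X, M) = -56 + X (V(X, M) = X - 56 = -56 + X)
1/(V(-220, n(6)²) + S) = 1/((-56 - 220) + 5720) = 1/(-276 + 5720) = 1/5444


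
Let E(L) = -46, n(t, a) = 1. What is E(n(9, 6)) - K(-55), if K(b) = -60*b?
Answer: -3346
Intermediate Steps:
E(n(9, 6)) - K(-55) = -46 - (-60)*(-55) = -46 - 1*3300 = -46 - 3300 = -3346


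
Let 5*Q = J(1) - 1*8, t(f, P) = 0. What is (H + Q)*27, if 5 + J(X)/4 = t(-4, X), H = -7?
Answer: -1701/5 ≈ -340.20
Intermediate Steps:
J(X) = -20 (J(X) = -20 + 4*0 = -20 + 0 = -20)
Q = -28/5 (Q = (-20 - 1*8)/5 = (-20 - 8)/5 = (1/5)*(-28) = -28/5 ≈ -5.6000)
(H + Q)*27 = (-7 - 28/5)*27 = -63/5*27 = -1701/5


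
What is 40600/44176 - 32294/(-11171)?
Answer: 235020293/61686262 ≈ 3.8099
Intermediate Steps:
40600/44176 - 32294/(-11171) = 40600*(1/44176) - 32294*(-1/11171) = 5075/5522 + 32294/11171 = 235020293/61686262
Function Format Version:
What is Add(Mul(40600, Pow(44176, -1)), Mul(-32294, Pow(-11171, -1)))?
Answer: Rational(235020293, 61686262) ≈ 3.8099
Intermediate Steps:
Add(Mul(40600, Pow(44176, -1)), Mul(-32294, Pow(-11171, -1))) = Add(Mul(40600, Rational(1, 44176)), Mul(-32294, Rational(-1, 11171))) = Add(Rational(5075, 5522), Rational(32294, 11171)) = Rational(235020293, 61686262)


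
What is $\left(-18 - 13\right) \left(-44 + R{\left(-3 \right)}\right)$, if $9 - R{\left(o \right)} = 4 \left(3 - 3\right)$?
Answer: $1085$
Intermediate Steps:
$R{\left(o \right)} = 9$ ($R{\left(o \right)} = 9 - 4 \left(3 - 3\right) = 9 - 4 \cdot 0 = 9 - 0 = 9 + 0 = 9$)
$\left(-18 - 13\right) \left(-44 + R{\left(-3 \right)}\right) = \left(-18 - 13\right) \left(-44 + 9\right) = \left(-31\right) \left(-35\right) = 1085$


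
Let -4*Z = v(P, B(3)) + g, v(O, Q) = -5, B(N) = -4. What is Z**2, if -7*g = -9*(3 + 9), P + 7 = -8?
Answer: 5329/784 ≈ 6.7972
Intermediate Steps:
P = -15 (P = -7 - 8 = -15)
g = 108/7 (g = -(-9)*(3 + 9)/7 = -(-9)*12/7 = -1/7*(-108) = 108/7 ≈ 15.429)
Z = -73/28 (Z = -(-5 + 108/7)/4 = -1/4*73/7 = -73/28 ≈ -2.6071)
Z**2 = (-73/28)**2 = 5329/784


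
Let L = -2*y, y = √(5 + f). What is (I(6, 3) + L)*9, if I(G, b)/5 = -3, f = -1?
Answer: -171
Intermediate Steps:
I(G, b) = -15 (I(G, b) = 5*(-3) = -15)
y = 2 (y = √(5 - 1) = √4 = 2)
L = -4 (L = -2*2 = -4)
(I(6, 3) + L)*9 = (-15 - 4)*9 = -19*9 = -171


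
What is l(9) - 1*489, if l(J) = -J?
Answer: -498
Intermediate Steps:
l(9) - 1*489 = -1*9 - 1*489 = -9 - 489 = -498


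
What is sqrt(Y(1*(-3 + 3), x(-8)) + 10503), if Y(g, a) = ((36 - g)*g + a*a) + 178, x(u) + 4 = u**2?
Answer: sqrt(14281) ≈ 119.50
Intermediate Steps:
x(u) = -4 + u**2
Y(g, a) = 178 + a**2 + g*(36 - g) (Y(g, a) = (g*(36 - g) + a**2) + 178 = (a**2 + g*(36 - g)) + 178 = 178 + a**2 + g*(36 - g))
sqrt(Y(1*(-3 + 3), x(-8)) + 10503) = sqrt((178 + (-4 + (-8)**2)**2 - (1*(-3 + 3))**2 + 36*(1*(-3 + 3))) + 10503) = sqrt((178 + (-4 + 64)**2 - (1*0)**2 + 36*(1*0)) + 10503) = sqrt((178 + 60**2 - 1*0**2 + 36*0) + 10503) = sqrt((178 + 3600 - 1*0 + 0) + 10503) = sqrt((178 + 3600 + 0 + 0) + 10503) = sqrt(3778 + 10503) = sqrt(14281)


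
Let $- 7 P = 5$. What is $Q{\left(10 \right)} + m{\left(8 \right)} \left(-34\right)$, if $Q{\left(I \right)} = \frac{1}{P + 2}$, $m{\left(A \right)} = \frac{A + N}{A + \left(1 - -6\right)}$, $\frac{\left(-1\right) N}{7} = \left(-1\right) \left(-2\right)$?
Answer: $\frac{647}{45} \approx 14.378$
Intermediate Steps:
$P = - \frac{5}{7}$ ($P = \left(- \frac{1}{7}\right) 5 = - \frac{5}{7} \approx -0.71429$)
$N = -14$ ($N = - 7 \left(\left(-1\right) \left(-2\right)\right) = \left(-7\right) 2 = -14$)
$m{\left(A \right)} = \frac{-14 + A}{7 + A}$ ($m{\left(A \right)} = \frac{A - 14}{A + \left(1 - -6\right)} = \frac{-14 + A}{A + \left(1 + 6\right)} = \frac{-14 + A}{A + 7} = \frac{-14 + A}{7 + A}$)
$Q{\left(I \right)} = \frac{7}{9}$ ($Q{\left(I \right)} = \frac{1}{- \frac{5}{7} + 2} = \frac{1}{\frac{9}{7}} = \frac{7}{9}$)
$Q{\left(10 \right)} + m{\left(8 \right)} \left(-34\right) = \frac{7}{9} + \frac{-14 + 8}{7 + 8} \left(-34\right) = \frac{7}{9} + \frac{1}{15} \left(-6\right) \left(-34\right) = \frac{7}{9} - - \frac{68}{5} = \frac{7}{9} + \frac{68}{5} = \frac{647}{45}$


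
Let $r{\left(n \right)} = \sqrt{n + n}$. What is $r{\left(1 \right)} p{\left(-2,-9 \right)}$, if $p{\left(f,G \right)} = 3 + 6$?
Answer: $9 \sqrt{2} \approx 12.728$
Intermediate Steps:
$r{\left(n \right)} = \sqrt{2} \sqrt{n}$ ($r{\left(n \right)} = \sqrt{2 n} = \sqrt{2} \sqrt{n}$)
$p{\left(f,G \right)} = 9$
$r{\left(1 \right)} p{\left(-2,-9 \right)} = \sqrt{2} \sqrt{1} \cdot 9 = \sqrt{2} \cdot 1 \cdot 9 = \sqrt{2} \cdot 9 = 9 \sqrt{2}$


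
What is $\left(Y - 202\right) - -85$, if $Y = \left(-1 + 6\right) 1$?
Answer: $-112$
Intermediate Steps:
$Y = 5$ ($Y = 5 \cdot 1 = 5$)
$\left(Y - 202\right) - -85 = \left(5 - 202\right) - -85 = \left(5 - 202\right) + 85 = -197 + 85 = -112$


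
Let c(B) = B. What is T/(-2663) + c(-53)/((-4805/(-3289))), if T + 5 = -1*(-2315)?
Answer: -475305721/12795715 ≈ -37.146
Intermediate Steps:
T = 2310 (T = -5 - 1*(-2315) = -5 + 2315 = 2310)
T/(-2663) + c(-53)/((-4805/(-3289))) = 2310/(-2663) - 53/((-4805/(-3289))) = 2310*(-1/2663) - 53/((-4805*(-1/3289))) = -2310/2663 - 53/4805/3289 = -2310/2663 - 53*3289/4805 = -2310/2663 - 174317/4805 = -475305721/12795715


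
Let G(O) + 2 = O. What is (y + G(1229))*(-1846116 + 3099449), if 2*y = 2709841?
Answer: 3399408829235/2 ≈ 1.6997e+12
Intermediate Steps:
y = 2709841/2 (y = (½)*2709841 = 2709841/2 ≈ 1.3549e+6)
G(O) = -2 + O
(y + G(1229))*(-1846116 + 3099449) = (2709841/2 + (-2 + 1229))*(-1846116 + 3099449) = (2709841/2 + 1227)*1253333 = (2712295/2)*1253333 = 3399408829235/2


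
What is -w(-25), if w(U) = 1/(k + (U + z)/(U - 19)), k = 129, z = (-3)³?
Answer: -11/1432 ≈ -0.0076816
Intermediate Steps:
z = -27
w(U) = 1/(129 + (-27 + U)/(-19 + U)) (w(U) = 1/(129 + (U - 27)/(U - 19)) = 1/(129 + (-27 + U)/(-19 + U)))
-w(-25) = -(-19 - 25)/(2*(-1239 + 65*(-25))) = -(-44)/(2*(-1239 - 1625)) = -(-44)/(2*(-2864)) = -(-1)*(-44)/(2*2864) = -1*11/1432 = -11/1432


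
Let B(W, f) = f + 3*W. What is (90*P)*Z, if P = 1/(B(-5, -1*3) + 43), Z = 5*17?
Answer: 306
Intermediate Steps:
Z = 85
P = 1/25 (P = 1/((-1*3 + 3*(-5)) + 43) = 1/((-3 - 15) + 43) = 1/(-18 + 43) = 1/25 ≈ 0.040000)
(90*P)*Z = (90*(1/25))*85 = (18/5)*85 = 306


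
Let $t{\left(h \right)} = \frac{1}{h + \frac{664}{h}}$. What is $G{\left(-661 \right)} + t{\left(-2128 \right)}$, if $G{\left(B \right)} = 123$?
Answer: $\frac{69633847}{566131} \approx 123.0$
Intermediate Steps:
$G{\left(-661 \right)} + t{\left(-2128 \right)} = 123 - \frac{2128}{664 + \left(-2128\right)^{2}} = 123 - \frac{2128}{664 + 4528384} = 123 - \frac{2128}{4529048} = 123 - \frac{266}{566131} = \frac{69633847}{566131}$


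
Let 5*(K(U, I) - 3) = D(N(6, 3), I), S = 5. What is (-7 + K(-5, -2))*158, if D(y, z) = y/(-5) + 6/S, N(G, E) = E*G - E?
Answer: -17222/25 ≈ -688.88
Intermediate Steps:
N(G, E) = -E + E*G
D(y, z) = 6/5 - y/5 (D(y, z) = y/(-5) + 6/5 = y*(-1/5) + 6*(1/5) = -y/5 + 6/5 = 6/5 - y/5)
K(U, I) = 66/25 (K(U, I) = 3 + (6/5 - 3*(-1 + 6)/5)/5 = 3 + (6/5 - 3*5/5)/5 = 3 + (6/5 - 1/5*15)/5 = 3 + (6/5 - 3)/5 = 3 + (1/5)*(-9/5) = 3 - 9/25 = 66/25)
(-7 + K(-5, -2))*158 = (-7 + 66/25)*158 = -109/25*158 = -17222/25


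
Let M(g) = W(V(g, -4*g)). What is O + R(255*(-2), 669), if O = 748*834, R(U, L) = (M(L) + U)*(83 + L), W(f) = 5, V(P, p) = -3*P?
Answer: 244072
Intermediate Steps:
M(g) = 5
R(U, L) = (5 + U)*(83 + L)
O = 623832
O + R(255*(-2), 669) = 623832 + (415 + 5*669 + 83*(255*(-2)) + 669*(255*(-2))) = 623832 + (415 + 3345 + 83*(-510) + 669*(-510)) = 623832 + (415 + 3345 - 42330 - 341190) = 623832 - 379760 = 244072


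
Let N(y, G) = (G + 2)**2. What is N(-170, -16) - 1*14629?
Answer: -14433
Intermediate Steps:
N(y, G) = (2 + G)**2
N(-170, -16) - 1*14629 = (2 - 16)**2 - 1*14629 = (-14)**2 - 14629 = 196 - 14629 = -14433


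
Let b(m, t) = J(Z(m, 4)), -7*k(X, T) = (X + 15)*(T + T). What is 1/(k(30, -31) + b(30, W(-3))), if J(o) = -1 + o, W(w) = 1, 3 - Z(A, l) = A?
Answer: 7/2594 ≈ 0.0026985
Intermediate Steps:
k(X, T) = -2*T*(15 + X)/7 (k(X, T) = -(X + 15)*(T + T)/7 = -(15 + X)*2*T/7 = -2*T*(15 + X)/7)
Z(A, l) = 3 - A
b(m, t) = 2 - m (b(m, t) = -1 + (3 - m) = 2 - m)
1/(k(30, -31) + b(30, W(-3))) = 1/(-2/7*(-31)*(15 + 30) + (2 - 1*30)) = 1/(-2/7*(-31)*45 + (2 - 30)) = 1/(2790/7 - 28) = 1/(2594/7) = 7/2594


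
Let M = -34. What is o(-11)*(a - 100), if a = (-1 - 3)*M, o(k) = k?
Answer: -396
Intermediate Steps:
a = 136 (a = (-1 - 3)*(-34) = -4*(-34) = 136)
o(-11)*(a - 100) = -11*(136 - 100) = -11*36 = -396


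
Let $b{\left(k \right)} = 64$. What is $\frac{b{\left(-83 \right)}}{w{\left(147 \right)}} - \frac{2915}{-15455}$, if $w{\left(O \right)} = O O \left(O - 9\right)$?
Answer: $\frac{79033105}{418976901} \approx 0.18863$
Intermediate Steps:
$w{\left(O \right)} = O^{2} \left(-9 + O\right)$ ($w{\left(O \right)} = O O \left(-9 + O\right) = O^{2} \left(-9 + O\right)$)
$\frac{b{\left(-83 \right)}}{w{\left(147 \right)}} - \frac{2915}{-15455} = \frac{64}{147^{2} \left(-9 + 147\right)} - \frac{2915}{-15455} = \frac{64}{21609 \cdot 138} - - \frac{53}{281} = \frac{64}{2982042} + \frac{53}{281} = 64 \cdot \frac{1}{2982042} + \frac{53}{281} = \frac{32}{1491021} + \frac{53}{281} = \frac{79033105}{418976901}$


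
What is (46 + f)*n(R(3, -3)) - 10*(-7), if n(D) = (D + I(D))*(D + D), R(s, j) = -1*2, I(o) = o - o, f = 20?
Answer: 598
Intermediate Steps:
I(o) = 0
R(s, j) = -2
n(D) = 2*D² (n(D) = (D + 0)*(D + D) = D*(2*D) = 2*D²)
(46 + f)*n(R(3, -3)) - 10*(-7) = (46 + 20)*(2*(-2)²) - 10*(-7) = 66*(2*4) + 70 = 66*8 + 70 = 528 + 70 = 598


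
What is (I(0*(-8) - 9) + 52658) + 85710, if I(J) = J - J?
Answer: 138368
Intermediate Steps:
I(J) = 0
(I(0*(-8) - 9) + 52658) + 85710 = (0 + 52658) + 85710 = 52658 + 85710 = 138368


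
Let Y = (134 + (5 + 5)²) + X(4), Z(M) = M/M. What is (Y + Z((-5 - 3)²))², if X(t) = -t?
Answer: 53361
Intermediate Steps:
Z(M) = 1
Y = 230 (Y = (134 + (5 + 5)²) - 1*4 = (134 + 10²) - 4 = (134 + 100) - 4 = 234 - 4 = 230)
(Y + Z((-5 - 3)²))² = (230 + 1)² = 231² = 53361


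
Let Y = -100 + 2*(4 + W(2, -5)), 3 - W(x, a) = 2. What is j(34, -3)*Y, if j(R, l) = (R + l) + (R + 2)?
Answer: -6030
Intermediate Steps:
j(R, l) = 2 + l + 2*R (j(R, l) = (R + l) + (2 + R) = 2 + l + 2*R)
W(x, a) = 1 (W(x, a) = 3 - 1*2 = 3 - 2 = 1)
Y = -90 (Y = -100 + 2*(4 + 1) = -100 + 2*5 = -100 + 10 = -90)
j(34, -3)*Y = (2 - 3 + 2*34)*(-90) = (2 - 3 + 68)*(-90) = 67*(-90) = -6030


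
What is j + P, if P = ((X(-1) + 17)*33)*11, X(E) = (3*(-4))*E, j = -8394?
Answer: 2133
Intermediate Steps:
X(E) = -12*E
P = 10527 (P = ((-12*(-1) + 17)*33)*11 = ((12 + 17)*33)*11 = (29*33)*11 = 957*11 = 10527)
j + P = -8394 + 10527 = 2133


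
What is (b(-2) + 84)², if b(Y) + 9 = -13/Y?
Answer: 26569/4 ≈ 6642.3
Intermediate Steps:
b(Y) = -9 - 13/Y
(b(-2) + 84)² = ((-9 - 13/(-2)) + 84)² = ((-9 - 13*(-½)) + 84)² = ((-9 + 13/2) + 84)² = (-5/2 + 84)² = (163/2)² = 26569/4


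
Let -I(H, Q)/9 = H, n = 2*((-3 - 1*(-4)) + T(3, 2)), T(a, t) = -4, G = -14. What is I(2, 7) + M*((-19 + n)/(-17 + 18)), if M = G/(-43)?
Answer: -1124/43 ≈ -26.140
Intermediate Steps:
n = -6 (n = 2*((-3 - 1*(-4)) - 4) = 2*((-3 + 4) - 4) = 2*(1 - 4) = 2*(-3) = -6)
I(H, Q) = -9*H
M = 14/43 (M = -14/(-43) = -14*(-1/43) = 14/43 ≈ 0.32558)
I(2, 7) + M*((-19 + n)/(-17 + 18)) = -9*2 + 14*((-19 - 6)/(-17 + 18))/43 = -18 + 14*(-25/1)/43 = -18 + 14*(-25*1)/43 = -18 + (14/43)*(-25) = -18 - 350/43 = -1124/43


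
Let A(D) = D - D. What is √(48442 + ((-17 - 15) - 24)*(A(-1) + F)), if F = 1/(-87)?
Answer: √366662370/87 ≈ 220.10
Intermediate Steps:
F = -1/87 ≈ -0.011494
A(D) = 0
√(48442 + ((-17 - 15) - 24)*(A(-1) + F)) = √(48442 + ((-17 - 15) - 24)*(0 - 1/87)) = √(48442 + (-32 - 24)*(-1/87)) = √(48442 - 56*(-1/87)) = √(48442 + 56/87) = √(4214510/87) = √366662370/87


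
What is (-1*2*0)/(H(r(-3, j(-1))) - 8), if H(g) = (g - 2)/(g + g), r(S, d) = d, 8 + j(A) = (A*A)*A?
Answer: 0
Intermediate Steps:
j(A) = -8 + A³ (j(A) = -8 + (A*A)*A = -8 + A²*A = -8 + A³)
H(g) = (-2 + g)/(2*g) (H(g) = (-2 + g)/((2*g)) = (-2 + g)*(1/(2*g)) = (-2 + g)/(2*g))
(-1*2*0)/(H(r(-3, j(-1))) - 8) = (-1*2*0)/((-2 + (-8 + (-1)³))/(2*(-8 + (-1)³)) - 8) = (-2*0)/((-2 + (-8 - 1))/(2*(-8 - 1)) - 8) = 0/((½)*(-2 - 9)/(-9) - 8) = 0/((½)*(-⅑)*(-11) - 8) = 0/(11/18 - 8) = 0/(-133/18) = 0*(-18/133) = 0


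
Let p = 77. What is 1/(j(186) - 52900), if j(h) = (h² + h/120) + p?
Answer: -20/364509 ≈ -5.4868e-5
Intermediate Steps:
j(h) = 77 + h² + h/120 (j(h) = (h² + h/120) + 77 = 77 + h² + h/120)
1/(j(186) - 52900) = 1/((77 + 186² + (1/120)*186) - 52900) = 1/((77 + 34596 + 31/20) - 52900) = 1/(693491/20 - 52900) = 1/(-364509/20) = -20/364509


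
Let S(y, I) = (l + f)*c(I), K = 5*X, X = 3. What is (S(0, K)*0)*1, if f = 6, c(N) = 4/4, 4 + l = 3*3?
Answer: 0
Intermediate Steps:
l = 5 (l = -4 + 3*3 = -4 + 9 = 5)
c(N) = 1 (c(N) = 4*(¼) = 1)
K = 15 (K = 5*3 = 15)
S(y, I) = 11 (S(y, I) = (5 + 6)*1 = 11*1 = 11)
(S(0, K)*0)*1 = (11*0)*1 = 0*1 = 0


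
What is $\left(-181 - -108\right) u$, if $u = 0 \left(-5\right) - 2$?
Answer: $146$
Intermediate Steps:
$u = -2$ ($u = 0 - 2 = -2$)
$\left(-181 - -108\right) u = \left(-181 - -108\right) \left(-2\right) = \left(-181 + 108\right) \left(-2\right) = \left(-73\right) \left(-2\right) = 146$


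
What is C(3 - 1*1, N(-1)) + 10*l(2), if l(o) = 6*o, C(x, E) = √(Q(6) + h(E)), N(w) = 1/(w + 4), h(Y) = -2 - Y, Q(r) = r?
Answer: 120 + √33/3 ≈ 121.91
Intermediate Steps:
N(w) = 1/(4 + w)
C(x, E) = √(4 - E) (C(x, E) = √(6 + (-2 - E)) = √(4 - E))
C(3 - 1*1, N(-1)) + 10*l(2) = √(4 - 1/(4 - 1)) + 10*(6*2) = √(4 - 1/3) + 10*12 = √(4 - 1*⅓) + 120 = √(4 - ⅓) + 120 = √(11/3) + 120 = √33/3 + 120 = 120 + √33/3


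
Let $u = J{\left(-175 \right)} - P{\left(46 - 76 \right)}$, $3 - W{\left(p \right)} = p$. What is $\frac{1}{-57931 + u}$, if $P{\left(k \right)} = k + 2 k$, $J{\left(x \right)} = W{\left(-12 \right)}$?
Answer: $- \frac{1}{57826} \approx -1.7293 \cdot 10^{-5}$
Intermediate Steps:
$W{\left(p \right)} = 3 - p$
$J{\left(x \right)} = 15$ ($J{\left(x \right)} = 3 - -12 = 3 + 12 = 15$)
$P{\left(k \right)} = 3 k$
$u = 105$ ($u = 15 - 3 \left(46 - 76\right) = 15 - 3 \left(-30\right) = 15 - -90 = 15 + 90 = 105$)
$\frac{1}{-57931 + u} = \frac{1}{-57931 + 105} = \frac{1}{-57826} = - \frac{1}{57826}$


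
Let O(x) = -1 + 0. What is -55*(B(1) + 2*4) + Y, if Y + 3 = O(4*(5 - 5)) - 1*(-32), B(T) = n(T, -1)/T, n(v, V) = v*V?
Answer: -357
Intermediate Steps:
n(v, V) = V*v
O(x) = -1
B(T) = -1 (B(T) = (-T)/T = -1)
Y = 28 (Y = -3 + (-1 - 1*(-32)) = -3 + (-1 + 32) = -3 + 31 = 28)
-55*(B(1) + 2*4) + Y = -55*(-1 + 2*4) + 28 = -55*(-1 + 8) + 28 = -55*7 + 28 = -385 + 28 = -357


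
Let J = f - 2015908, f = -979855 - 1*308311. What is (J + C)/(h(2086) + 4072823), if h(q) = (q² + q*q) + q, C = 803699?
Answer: -2500375/12777701 ≈ -0.19568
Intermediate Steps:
f = -1288166 (f = -979855 - 308311 = -1288166)
h(q) = q + 2*q² (h(q) = (q² + q²) + q = 2*q² + q = q + 2*q²)
J = -3304074 (J = -1288166 - 2015908 = -3304074)
(J + C)/(h(2086) + 4072823) = (-3304074 + 803699)/(2086*(1 + 2*2086) + 4072823) = -2500375/(2086*(1 + 4172) + 4072823) = -2500375/(2086*4173 + 4072823) = -2500375/(8704878 + 4072823) = -2500375/12777701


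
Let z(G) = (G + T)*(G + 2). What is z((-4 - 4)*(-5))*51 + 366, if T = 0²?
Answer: 86046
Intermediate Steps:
T = 0
z(G) = G*(2 + G) (z(G) = (G + 0)*(G + 2) = G*(2 + G))
z((-4 - 4)*(-5))*51 + 366 = (((-4 - 4)*(-5))*(2 + (-4 - 4)*(-5)))*51 + 366 = ((-8*(-5))*(2 - 8*(-5)))*51 + 366 = (40*(2 + 40))*51 + 366 = (40*42)*51 + 366 = 1680*51 + 366 = 85680 + 366 = 86046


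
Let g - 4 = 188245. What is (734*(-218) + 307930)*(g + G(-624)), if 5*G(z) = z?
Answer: 139134777078/5 ≈ 2.7827e+10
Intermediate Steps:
g = 188249 (g = 4 + 188245 = 188249)
G(z) = z/5
(734*(-218) + 307930)*(g + G(-624)) = (734*(-218) + 307930)*(188249 + (⅕)*(-624)) = (-160012 + 307930)*(188249 - 624/5) = 147918*(940621/5) = 139134777078/5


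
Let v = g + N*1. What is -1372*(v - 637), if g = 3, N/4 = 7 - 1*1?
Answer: 836920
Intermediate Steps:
N = 24 (N = 4*(7 - 1*1) = 4*(7 - 1) = 4*6 = 24)
v = 27 (v = 3 + 24*1 = 3 + 24 = 27)
-1372*(v - 637) = -1372*(27 - 637) = -1372*(-610) = 836920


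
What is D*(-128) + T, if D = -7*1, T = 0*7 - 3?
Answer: 893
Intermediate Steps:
T = -3 (T = 0 - 3 = -3)
D = -7
D*(-128) + T = -7*(-128) - 3 = 896 - 3 = 893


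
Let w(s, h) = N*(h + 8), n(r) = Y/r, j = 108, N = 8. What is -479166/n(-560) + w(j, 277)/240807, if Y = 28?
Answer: 769243513840/80269 ≈ 9.5833e+6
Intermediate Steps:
n(r) = 28/r
w(s, h) = 64 + 8*h (w(s, h) = 8*(h + 8) = 8*(8 + h) = 64 + 8*h)
-479166/n(-560) + w(j, 277)/240807 = -479166/(28/(-560)) + (64 + 8*277)/240807 = -479166/(28*(-1/560)) + (64 + 2216)*(1/240807) = -479166/(-1/20) + 2280*(1/240807) = -479166*(-20) + 760/80269 = 9583320 + 760/80269 = 769243513840/80269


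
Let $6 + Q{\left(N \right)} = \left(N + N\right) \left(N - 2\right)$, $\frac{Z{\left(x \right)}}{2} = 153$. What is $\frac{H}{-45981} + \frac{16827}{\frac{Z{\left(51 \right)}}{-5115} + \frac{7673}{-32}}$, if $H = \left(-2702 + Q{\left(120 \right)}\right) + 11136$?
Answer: $- \frac{42695162348012}{601694905149} \approx -70.958$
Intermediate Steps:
$Z{\left(x \right)} = 306$ ($Z{\left(x \right)} = 2 \cdot 153 = 306$)
$Q{\left(N \right)} = -6 + 2 N \left(-2 + N\right)$ ($Q{\left(N \right)} = -6 + \left(N + N\right) \left(N - 2\right) = -6 + 2 N \left(-2 + N\right)$)
$H = 36748$ ($H = \left(-2702 - \left(486 - 28800\right)\right) + 11136 = \left(-2702 - -28314\right) + 11136 = \left(-2702 + 28314\right) + 11136 = 25612 + 11136 = 36748$)
$\frac{H}{-45981} + \frac{16827}{\frac{Z{\left(51 \right)}}{-5115} + \frac{7673}{-32}} = \frac{36748}{-45981} + \frac{16827}{\frac{306}{-5115} + \frac{7673}{-32}} = 36748 \left(- \frac{1}{45981}\right) + \frac{16827}{306 \left(- \frac{1}{5115}\right) + 7673 \left(- \frac{1}{32}\right)} = - \frac{36748}{45981} + \frac{16827}{- \frac{102}{1705} - \frac{7673}{32}} = - \frac{36748}{45981} + \frac{16827}{- \frac{13085729}{54560}} = - \frac{36748}{45981} + 16827 \left(- \frac{54560}{13085729}\right) = - \frac{36748}{45981} - \frac{918081120}{13085729} = - \frac{42695162348012}{601694905149}$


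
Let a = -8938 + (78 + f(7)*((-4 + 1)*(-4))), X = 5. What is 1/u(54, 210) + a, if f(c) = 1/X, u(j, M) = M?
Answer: -372019/42 ≈ -8857.6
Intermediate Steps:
f(c) = ⅕ (f(c) = 1/5 = ⅕)
a = -44288/5 (a = -8938 + (78 + ((-4 + 1)*(-4))/5) = -8938 + (78 + (-3*(-4))/5) = -8938 + (78 + (⅕)*12) = -8938 + (78 + 12/5) = -8938 + 402/5 = -44288/5 ≈ -8857.6)
1/u(54, 210) + a = 1/210 - 44288/5 = -372019/42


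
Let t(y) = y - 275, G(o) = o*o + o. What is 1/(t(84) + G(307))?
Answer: 1/94365 ≈ 1.0597e-5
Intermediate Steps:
G(o) = o + o**2 (G(o) = o**2 + o = o + o**2)
t(y) = -275 + y
1/(t(84) + G(307)) = 1/((-275 + 84) + 307*(1 + 307)) = 1/(-191 + 307*308) = 1/(-191 + 94556) = 1/94365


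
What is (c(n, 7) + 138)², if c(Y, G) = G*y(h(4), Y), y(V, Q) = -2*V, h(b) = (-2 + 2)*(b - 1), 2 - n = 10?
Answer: 19044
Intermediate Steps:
n = -8 (n = 2 - 1*10 = 2 - 10 = -8)
h(b) = 0 (h(b) = 0*(-1 + b) = 0)
c(Y, G) = 0 (c(Y, G) = G*(-2*0) = G*0 = 0)
(c(n, 7) + 138)² = (0 + 138)² = 138² = 19044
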